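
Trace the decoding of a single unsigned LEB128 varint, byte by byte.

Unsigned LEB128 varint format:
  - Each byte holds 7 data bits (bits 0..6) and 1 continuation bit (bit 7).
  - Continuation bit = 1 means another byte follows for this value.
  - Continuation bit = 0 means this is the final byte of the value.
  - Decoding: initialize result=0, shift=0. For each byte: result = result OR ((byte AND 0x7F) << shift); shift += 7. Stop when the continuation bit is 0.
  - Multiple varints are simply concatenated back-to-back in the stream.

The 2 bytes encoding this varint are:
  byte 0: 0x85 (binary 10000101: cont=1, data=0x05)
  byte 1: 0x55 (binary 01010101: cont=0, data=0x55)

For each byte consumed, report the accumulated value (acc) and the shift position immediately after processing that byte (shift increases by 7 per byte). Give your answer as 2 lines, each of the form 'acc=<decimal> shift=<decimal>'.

byte 0=0x85: payload=0x05=5, contrib = 5<<0 = 5; acc -> 5, shift -> 7
byte 1=0x55: payload=0x55=85, contrib = 85<<7 = 10880; acc -> 10885, shift -> 14

Answer: acc=5 shift=7
acc=10885 shift=14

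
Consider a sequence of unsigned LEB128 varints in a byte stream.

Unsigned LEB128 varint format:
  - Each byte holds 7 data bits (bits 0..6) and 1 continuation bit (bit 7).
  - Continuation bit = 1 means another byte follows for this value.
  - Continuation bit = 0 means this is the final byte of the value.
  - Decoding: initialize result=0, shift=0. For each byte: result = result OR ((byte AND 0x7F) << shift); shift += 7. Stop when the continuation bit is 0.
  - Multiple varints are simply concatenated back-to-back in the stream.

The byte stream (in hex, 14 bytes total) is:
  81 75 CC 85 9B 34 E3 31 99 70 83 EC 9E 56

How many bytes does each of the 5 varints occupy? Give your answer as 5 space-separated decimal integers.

Answer: 2 4 2 2 4

Derivation:
  byte[0]=0x81 cont=1 payload=0x01=1: acc |= 1<<0 -> acc=1 shift=7
  byte[1]=0x75 cont=0 payload=0x75=117: acc |= 117<<7 -> acc=14977 shift=14 [end]
Varint 1: bytes[0:2] = 81 75 -> value 14977 (2 byte(s))
  byte[2]=0xCC cont=1 payload=0x4C=76: acc |= 76<<0 -> acc=76 shift=7
  byte[3]=0x85 cont=1 payload=0x05=5: acc |= 5<<7 -> acc=716 shift=14
  byte[4]=0x9B cont=1 payload=0x1B=27: acc |= 27<<14 -> acc=443084 shift=21
  byte[5]=0x34 cont=0 payload=0x34=52: acc |= 52<<21 -> acc=109494988 shift=28 [end]
Varint 2: bytes[2:6] = CC 85 9B 34 -> value 109494988 (4 byte(s))
  byte[6]=0xE3 cont=1 payload=0x63=99: acc |= 99<<0 -> acc=99 shift=7
  byte[7]=0x31 cont=0 payload=0x31=49: acc |= 49<<7 -> acc=6371 shift=14 [end]
Varint 3: bytes[6:8] = E3 31 -> value 6371 (2 byte(s))
  byte[8]=0x99 cont=1 payload=0x19=25: acc |= 25<<0 -> acc=25 shift=7
  byte[9]=0x70 cont=0 payload=0x70=112: acc |= 112<<7 -> acc=14361 shift=14 [end]
Varint 4: bytes[8:10] = 99 70 -> value 14361 (2 byte(s))
  byte[10]=0x83 cont=1 payload=0x03=3: acc |= 3<<0 -> acc=3 shift=7
  byte[11]=0xEC cont=1 payload=0x6C=108: acc |= 108<<7 -> acc=13827 shift=14
  byte[12]=0x9E cont=1 payload=0x1E=30: acc |= 30<<14 -> acc=505347 shift=21
  byte[13]=0x56 cont=0 payload=0x56=86: acc |= 86<<21 -> acc=180860419 shift=28 [end]
Varint 5: bytes[10:14] = 83 EC 9E 56 -> value 180860419 (4 byte(s))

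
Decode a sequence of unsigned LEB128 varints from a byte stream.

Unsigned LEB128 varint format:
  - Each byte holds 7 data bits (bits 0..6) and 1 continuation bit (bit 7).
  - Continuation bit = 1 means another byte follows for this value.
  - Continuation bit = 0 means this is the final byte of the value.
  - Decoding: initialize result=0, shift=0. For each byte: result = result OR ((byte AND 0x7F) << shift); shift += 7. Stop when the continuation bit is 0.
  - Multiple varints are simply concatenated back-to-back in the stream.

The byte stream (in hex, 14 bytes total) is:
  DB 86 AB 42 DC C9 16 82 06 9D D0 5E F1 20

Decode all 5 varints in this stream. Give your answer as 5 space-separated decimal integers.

  byte[0]=0xDB cont=1 payload=0x5B=91: acc |= 91<<0 -> acc=91 shift=7
  byte[1]=0x86 cont=1 payload=0x06=6: acc |= 6<<7 -> acc=859 shift=14
  byte[2]=0xAB cont=1 payload=0x2B=43: acc |= 43<<14 -> acc=705371 shift=21
  byte[3]=0x42 cont=0 payload=0x42=66: acc |= 66<<21 -> acc=139117403 shift=28 [end]
Varint 1: bytes[0:4] = DB 86 AB 42 -> value 139117403 (4 byte(s))
  byte[4]=0xDC cont=1 payload=0x5C=92: acc |= 92<<0 -> acc=92 shift=7
  byte[5]=0xC9 cont=1 payload=0x49=73: acc |= 73<<7 -> acc=9436 shift=14
  byte[6]=0x16 cont=0 payload=0x16=22: acc |= 22<<14 -> acc=369884 shift=21 [end]
Varint 2: bytes[4:7] = DC C9 16 -> value 369884 (3 byte(s))
  byte[7]=0x82 cont=1 payload=0x02=2: acc |= 2<<0 -> acc=2 shift=7
  byte[8]=0x06 cont=0 payload=0x06=6: acc |= 6<<7 -> acc=770 shift=14 [end]
Varint 3: bytes[7:9] = 82 06 -> value 770 (2 byte(s))
  byte[9]=0x9D cont=1 payload=0x1D=29: acc |= 29<<0 -> acc=29 shift=7
  byte[10]=0xD0 cont=1 payload=0x50=80: acc |= 80<<7 -> acc=10269 shift=14
  byte[11]=0x5E cont=0 payload=0x5E=94: acc |= 94<<14 -> acc=1550365 shift=21 [end]
Varint 4: bytes[9:12] = 9D D0 5E -> value 1550365 (3 byte(s))
  byte[12]=0xF1 cont=1 payload=0x71=113: acc |= 113<<0 -> acc=113 shift=7
  byte[13]=0x20 cont=0 payload=0x20=32: acc |= 32<<7 -> acc=4209 shift=14 [end]
Varint 5: bytes[12:14] = F1 20 -> value 4209 (2 byte(s))

Answer: 139117403 369884 770 1550365 4209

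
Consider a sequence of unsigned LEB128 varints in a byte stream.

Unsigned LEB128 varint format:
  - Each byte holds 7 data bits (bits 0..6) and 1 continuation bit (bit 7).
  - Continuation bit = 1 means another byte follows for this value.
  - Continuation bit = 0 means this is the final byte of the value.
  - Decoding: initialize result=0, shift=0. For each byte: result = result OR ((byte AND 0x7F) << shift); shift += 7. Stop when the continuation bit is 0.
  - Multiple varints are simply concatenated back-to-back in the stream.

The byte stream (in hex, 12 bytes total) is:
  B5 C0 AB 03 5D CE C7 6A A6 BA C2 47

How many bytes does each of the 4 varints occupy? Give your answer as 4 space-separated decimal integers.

  byte[0]=0xB5 cont=1 payload=0x35=53: acc |= 53<<0 -> acc=53 shift=7
  byte[1]=0xC0 cont=1 payload=0x40=64: acc |= 64<<7 -> acc=8245 shift=14
  byte[2]=0xAB cont=1 payload=0x2B=43: acc |= 43<<14 -> acc=712757 shift=21
  byte[3]=0x03 cont=0 payload=0x03=3: acc |= 3<<21 -> acc=7004213 shift=28 [end]
Varint 1: bytes[0:4] = B5 C0 AB 03 -> value 7004213 (4 byte(s))
  byte[4]=0x5D cont=0 payload=0x5D=93: acc |= 93<<0 -> acc=93 shift=7 [end]
Varint 2: bytes[4:5] = 5D -> value 93 (1 byte(s))
  byte[5]=0xCE cont=1 payload=0x4E=78: acc |= 78<<0 -> acc=78 shift=7
  byte[6]=0xC7 cont=1 payload=0x47=71: acc |= 71<<7 -> acc=9166 shift=14
  byte[7]=0x6A cont=0 payload=0x6A=106: acc |= 106<<14 -> acc=1745870 shift=21 [end]
Varint 3: bytes[5:8] = CE C7 6A -> value 1745870 (3 byte(s))
  byte[8]=0xA6 cont=1 payload=0x26=38: acc |= 38<<0 -> acc=38 shift=7
  byte[9]=0xBA cont=1 payload=0x3A=58: acc |= 58<<7 -> acc=7462 shift=14
  byte[10]=0xC2 cont=1 payload=0x42=66: acc |= 66<<14 -> acc=1088806 shift=21
  byte[11]=0x47 cont=0 payload=0x47=71: acc |= 71<<21 -> acc=149986598 shift=28 [end]
Varint 4: bytes[8:12] = A6 BA C2 47 -> value 149986598 (4 byte(s))

Answer: 4 1 3 4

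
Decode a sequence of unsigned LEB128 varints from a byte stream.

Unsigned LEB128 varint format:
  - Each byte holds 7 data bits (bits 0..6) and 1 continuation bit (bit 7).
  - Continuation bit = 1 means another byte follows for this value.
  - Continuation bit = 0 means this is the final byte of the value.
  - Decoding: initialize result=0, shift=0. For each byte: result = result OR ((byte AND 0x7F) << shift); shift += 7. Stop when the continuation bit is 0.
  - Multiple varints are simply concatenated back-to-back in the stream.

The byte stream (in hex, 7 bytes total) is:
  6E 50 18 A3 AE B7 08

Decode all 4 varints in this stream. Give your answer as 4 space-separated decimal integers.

  byte[0]=0x6E cont=0 payload=0x6E=110: acc |= 110<<0 -> acc=110 shift=7 [end]
Varint 1: bytes[0:1] = 6E -> value 110 (1 byte(s))
  byte[1]=0x50 cont=0 payload=0x50=80: acc |= 80<<0 -> acc=80 shift=7 [end]
Varint 2: bytes[1:2] = 50 -> value 80 (1 byte(s))
  byte[2]=0x18 cont=0 payload=0x18=24: acc |= 24<<0 -> acc=24 shift=7 [end]
Varint 3: bytes[2:3] = 18 -> value 24 (1 byte(s))
  byte[3]=0xA3 cont=1 payload=0x23=35: acc |= 35<<0 -> acc=35 shift=7
  byte[4]=0xAE cont=1 payload=0x2E=46: acc |= 46<<7 -> acc=5923 shift=14
  byte[5]=0xB7 cont=1 payload=0x37=55: acc |= 55<<14 -> acc=907043 shift=21
  byte[6]=0x08 cont=0 payload=0x08=8: acc |= 8<<21 -> acc=17684259 shift=28 [end]
Varint 4: bytes[3:7] = A3 AE B7 08 -> value 17684259 (4 byte(s))

Answer: 110 80 24 17684259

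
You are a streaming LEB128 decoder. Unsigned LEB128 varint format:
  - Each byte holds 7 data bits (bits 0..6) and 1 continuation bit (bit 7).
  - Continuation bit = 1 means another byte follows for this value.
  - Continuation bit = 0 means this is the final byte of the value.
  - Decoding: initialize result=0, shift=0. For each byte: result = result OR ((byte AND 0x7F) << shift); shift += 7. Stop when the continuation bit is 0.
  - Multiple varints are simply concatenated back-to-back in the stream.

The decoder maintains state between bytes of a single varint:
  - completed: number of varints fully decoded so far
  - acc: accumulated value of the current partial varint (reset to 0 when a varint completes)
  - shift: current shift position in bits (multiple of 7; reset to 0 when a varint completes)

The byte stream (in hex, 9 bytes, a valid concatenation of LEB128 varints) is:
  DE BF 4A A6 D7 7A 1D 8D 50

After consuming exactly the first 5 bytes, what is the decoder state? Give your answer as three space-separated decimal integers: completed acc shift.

Answer: 1 11174 14

Derivation:
byte[0]=0xDE cont=1 payload=0x5E: acc |= 94<<0 -> completed=0 acc=94 shift=7
byte[1]=0xBF cont=1 payload=0x3F: acc |= 63<<7 -> completed=0 acc=8158 shift=14
byte[2]=0x4A cont=0 payload=0x4A: varint #1 complete (value=1220574); reset -> completed=1 acc=0 shift=0
byte[3]=0xA6 cont=1 payload=0x26: acc |= 38<<0 -> completed=1 acc=38 shift=7
byte[4]=0xD7 cont=1 payload=0x57: acc |= 87<<7 -> completed=1 acc=11174 shift=14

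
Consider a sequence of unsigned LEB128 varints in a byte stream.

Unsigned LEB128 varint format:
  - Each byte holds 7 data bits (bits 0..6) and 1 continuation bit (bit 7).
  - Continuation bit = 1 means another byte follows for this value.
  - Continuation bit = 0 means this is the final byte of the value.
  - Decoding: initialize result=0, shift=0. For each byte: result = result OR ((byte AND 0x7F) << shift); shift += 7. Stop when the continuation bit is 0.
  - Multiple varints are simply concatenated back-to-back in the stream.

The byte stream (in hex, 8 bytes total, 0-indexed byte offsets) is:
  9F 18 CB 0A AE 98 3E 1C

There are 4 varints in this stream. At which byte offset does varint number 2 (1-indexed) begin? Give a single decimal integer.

  byte[0]=0x9F cont=1 payload=0x1F=31: acc |= 31<<0 -> acc=31 shift=7
  byte[1]=0x18 cont=0 payload=0x18=24: acc |= 24<<7 -> acc=3103 shift=14 [end]
Varint 1: bytes[0:2] = 9F 18 -> value 3103 (2 byte(s))
  byte[2]=0xCB cont=1 payload=0x4B=75: acc |= 75<<0 -> acc=75 shift=7
  byte[3]=0x0A cont=0 payload=0x0A=10: acc |= 10<<7 -> acc=1355 shift=14 [end]
Varint 2: bytes[2:4] = CB 0A -> value 1355 (2 byte(s))
  byte[4]=0xAE cont=1 payload=0x2E=46: acc |= 46<<0 -> acc=46 shift=7
  byte[5]=0x98 cont=1 payload=0x18=24: acc |= 24<<7 -> acc=3118 shift=14
  byte[6]=0x3E cont=0 payload=0x3E=62: acc |= 62<<14 -> acc=1018926 shift=21 [end]
Varint 3: bytes[4:7] = AE 98 3E -> value 1018926 (3 byte(s))
  byte[7]=0x1C cont=0 payload=0x1C=28: acc |= 28<<0 -> acc=28 shift=7 [end]
Varint 4: bytes[7:8] = 1C -> value 28 (1 byte(s))

Answer: 2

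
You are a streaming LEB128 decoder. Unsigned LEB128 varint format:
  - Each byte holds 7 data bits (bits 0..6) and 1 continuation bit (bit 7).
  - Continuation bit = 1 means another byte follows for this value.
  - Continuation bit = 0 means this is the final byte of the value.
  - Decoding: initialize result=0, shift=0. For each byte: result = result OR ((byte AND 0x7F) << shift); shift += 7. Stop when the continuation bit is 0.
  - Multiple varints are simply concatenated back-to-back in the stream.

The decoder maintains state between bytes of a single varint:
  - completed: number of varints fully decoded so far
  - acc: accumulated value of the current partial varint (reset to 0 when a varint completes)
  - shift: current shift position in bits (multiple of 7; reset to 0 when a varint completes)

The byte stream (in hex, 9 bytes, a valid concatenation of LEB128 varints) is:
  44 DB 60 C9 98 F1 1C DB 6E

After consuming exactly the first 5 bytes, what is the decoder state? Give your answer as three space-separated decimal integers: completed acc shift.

Answer: 2 3145 14

Derivation:
byte[0]=0x44 cont=0 payload=0x44: varint #1 complete (value=68); reset -> completed=1 acc=0 shift=0
byte[1]=0xDB cont=1 payload=0x5B: acc |= 91<<0 -> completed=1 acc=91 shift=7
byte[2]=0x60 cont=0 payload=0x60: varint #2 complete (value=12379); reset -> completed=2 acc=0 shift=0
byte[3]=0xC9 cont=1 payload=0x49: acc |= 73<<0 -> completed=2 acc=73 shift=7
byte[4]=0x98 cont=1 payload=0x18: acc |= 24<<7 -> completed=2 acc=3145 shift=14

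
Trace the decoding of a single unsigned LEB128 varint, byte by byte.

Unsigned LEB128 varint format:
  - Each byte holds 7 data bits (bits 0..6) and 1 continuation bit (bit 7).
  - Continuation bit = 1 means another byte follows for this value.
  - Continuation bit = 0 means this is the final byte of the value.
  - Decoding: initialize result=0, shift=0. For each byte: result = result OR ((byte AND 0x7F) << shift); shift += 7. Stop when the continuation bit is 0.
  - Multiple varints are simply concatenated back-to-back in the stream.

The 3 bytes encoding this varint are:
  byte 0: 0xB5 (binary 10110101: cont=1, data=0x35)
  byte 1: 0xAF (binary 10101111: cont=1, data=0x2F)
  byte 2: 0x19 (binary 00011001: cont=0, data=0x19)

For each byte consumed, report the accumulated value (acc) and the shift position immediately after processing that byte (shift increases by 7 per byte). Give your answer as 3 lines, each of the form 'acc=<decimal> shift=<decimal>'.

byte 0=0xB5: payload=0x35=53, contrib = 53<<0 = 53; acc -> 53, shift -> 7
byte 1=0xAF: payload=0x2F=47, contrib = 47<<7 = 6016; acc -> 6069, shift -> 14
byte 2=0x19: payload=0x19=25, contrib = 25<<14 = 409600; acc -> 415669, shift -> 21

Answer: acc=53 shift=7
acc=6069 shift=14
acc=415669 shift=21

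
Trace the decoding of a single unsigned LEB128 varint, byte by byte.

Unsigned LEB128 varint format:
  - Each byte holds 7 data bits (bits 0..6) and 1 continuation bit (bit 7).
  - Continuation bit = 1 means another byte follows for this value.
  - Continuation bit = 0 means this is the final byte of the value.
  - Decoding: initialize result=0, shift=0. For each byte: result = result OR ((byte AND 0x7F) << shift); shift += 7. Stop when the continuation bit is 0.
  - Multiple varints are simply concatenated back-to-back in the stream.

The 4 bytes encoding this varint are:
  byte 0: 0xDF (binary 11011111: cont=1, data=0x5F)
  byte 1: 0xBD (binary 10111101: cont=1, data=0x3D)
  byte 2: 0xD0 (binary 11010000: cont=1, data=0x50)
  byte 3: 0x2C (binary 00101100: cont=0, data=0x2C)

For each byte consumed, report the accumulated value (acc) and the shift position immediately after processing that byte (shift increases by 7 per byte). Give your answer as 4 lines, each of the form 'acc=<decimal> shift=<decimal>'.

byte 0=0xDF: payload=0x5F=95, contrib = 95<<0 = 95; acc -> 95, shift -> 7
byte 1=0xBD: payload=0x3D=61, contrib = 61<<7 = 7808; acc -> 7903, shift -> 14
byte 2=0xD0: payload=0x50=80, contrib = 80<<14 = 1310720; acc -> 1318623, shift -> 21
byte 3=0x2C: payload=0x2C=44, contrib = 44<<21 = 92274688; acc -> 93593311, shift -> 28

Answer: acc=95 shift=7
acc=7903 shift=14
acc=1318623 shift=21
acc=93593311 shift=28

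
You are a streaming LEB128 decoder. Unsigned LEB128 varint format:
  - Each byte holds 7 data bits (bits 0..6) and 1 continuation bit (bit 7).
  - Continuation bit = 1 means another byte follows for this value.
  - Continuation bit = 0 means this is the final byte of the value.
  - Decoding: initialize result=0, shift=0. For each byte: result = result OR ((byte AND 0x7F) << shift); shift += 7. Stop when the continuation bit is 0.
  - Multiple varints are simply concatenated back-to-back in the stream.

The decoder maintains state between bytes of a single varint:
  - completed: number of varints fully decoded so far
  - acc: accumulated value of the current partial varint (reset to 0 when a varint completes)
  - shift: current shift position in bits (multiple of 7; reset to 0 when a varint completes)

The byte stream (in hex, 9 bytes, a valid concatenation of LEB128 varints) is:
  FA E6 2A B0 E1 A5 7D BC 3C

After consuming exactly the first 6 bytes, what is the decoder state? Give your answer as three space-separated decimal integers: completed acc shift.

byte[0]=0xFA cont=1 payload=0x7A: acc |= 122<<0 -> completed=0 acc=122 shift=7
byte[1]=0xE6 cont=1 payload=0x66: acc |= 102<<7 -> completed=0 acc=13178 shift=14
byte[2]=0x2A cont=0 payload=0x2A: varint #1 complete (value=701306); reset -> completed=1 acc=0 shift=0
byte[3]=0xB0 cont=1 payload=0x30: acc |= 48<<0 -> completed=1 acc=48 shift=7
byte[4]=0xE1 cont=1 payload=0x61: acc |= 97<<7 -> completed=1 acc=12464 shift=14
byte[5]=0xA5 cont=1 payload=0x25: acc |= 37<<14 -> completed=1 acc=618672 shift=21

Answer: 1 618672 21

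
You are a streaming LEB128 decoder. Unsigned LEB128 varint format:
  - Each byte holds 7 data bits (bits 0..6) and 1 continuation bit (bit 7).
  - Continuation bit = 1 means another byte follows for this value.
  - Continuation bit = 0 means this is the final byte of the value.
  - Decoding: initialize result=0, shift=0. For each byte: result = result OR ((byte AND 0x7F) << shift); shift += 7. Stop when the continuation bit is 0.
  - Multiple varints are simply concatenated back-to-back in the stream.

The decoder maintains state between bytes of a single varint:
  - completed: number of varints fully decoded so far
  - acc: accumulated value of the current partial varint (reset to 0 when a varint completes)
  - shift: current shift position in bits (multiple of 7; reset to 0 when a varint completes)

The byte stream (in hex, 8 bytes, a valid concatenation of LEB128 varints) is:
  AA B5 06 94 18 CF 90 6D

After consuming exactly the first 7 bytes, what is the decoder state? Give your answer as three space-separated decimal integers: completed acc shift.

byte[0]=0xAA cont=1 payload=0x2A: acc |= 42<<0 -> completed=0 acc=42 shift=7
byte[1]=0xB5 cont=1 payload=0x35: acc |= 53<<7 -> completed=0 acc=6826 shift=14
byte[2]=0x06 cont=0 payload=0x06: varint #1 complete (value=105130); reset -> completed=1 acc=0 shift=0
byte[3]=0x94 cont=1 payload=0x14: acc |= 20<<0 -> completed=1 acc=20 shift=7
byte[4]=0x18 cont=0 payload=0x18: varint #2 complete (value=3092); reset -> completed=2 acc=0 shift=0
byte[5]=0xCF cont=1 payload=0x4F: acc |= 79<<0 -> completed=2 acc=79 shift=7
byte[6]=0x90 cont=1 payload=0x10: acc |= 16<<7 -> completed=2 acc=2127 shift=14

Answer: 2 2127 14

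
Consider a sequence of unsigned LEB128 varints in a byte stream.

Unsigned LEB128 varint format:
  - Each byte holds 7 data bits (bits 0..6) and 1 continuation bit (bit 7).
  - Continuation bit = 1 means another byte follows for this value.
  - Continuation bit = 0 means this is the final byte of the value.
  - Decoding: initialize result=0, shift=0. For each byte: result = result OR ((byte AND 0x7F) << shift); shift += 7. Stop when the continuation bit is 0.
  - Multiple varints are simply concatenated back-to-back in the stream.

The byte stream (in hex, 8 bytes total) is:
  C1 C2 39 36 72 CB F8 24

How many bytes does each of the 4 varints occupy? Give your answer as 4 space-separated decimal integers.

Answer: 3 1 1 3

Derivation:
  byte[0]=0xC1 cont=1 payload=0x41=65: acc |= 65<<0 -> acc=65 shift=7
  byte[1]=0xC2 cont=1 payload=0x42=66: acc |= 66<<7 -> acc=8513 shift=14
  byte[2]=0x39 cont=0 payload=0x39=57: acc |= 57<<14 -> acc=942401 shift=21 [end]
Varint 1: bytes[0:3] = C1 C2 39 -> value 942401 (3 byte(s))
  byte[3]=0x36 cont=0 payload=0x36=54: acc |= 54<<0 -> acc=54 shift=7 [end]
Varint 2: bytes[3:4] = 36 -> value 54 (1 byte(s))
  byte[4]=0x72 cont=0 payload=0x72=114: acc |= 114<<0 -> acc=114 shift=7 [end]
Varint 3: bytes[4:5] = 72 -> value 114 (1 byte(s))
  byte[5]=0xCB cont=1 payload=0x4B=75: acc |= 75<<0 -> acc=75 shift=7
  byte[6]=0xF8 cont=1 payload=0x78=120: acc |= 120<<7 -> acc=15435 shift=14
  byte[7]=0x24 cont=0 payload=0x24=36: acc |= 36<<14 -> acc=605259 shift=21 [end]
Varint 4: bytes[5:8] = CB F8 24 -> value 605259 (3 byte(s))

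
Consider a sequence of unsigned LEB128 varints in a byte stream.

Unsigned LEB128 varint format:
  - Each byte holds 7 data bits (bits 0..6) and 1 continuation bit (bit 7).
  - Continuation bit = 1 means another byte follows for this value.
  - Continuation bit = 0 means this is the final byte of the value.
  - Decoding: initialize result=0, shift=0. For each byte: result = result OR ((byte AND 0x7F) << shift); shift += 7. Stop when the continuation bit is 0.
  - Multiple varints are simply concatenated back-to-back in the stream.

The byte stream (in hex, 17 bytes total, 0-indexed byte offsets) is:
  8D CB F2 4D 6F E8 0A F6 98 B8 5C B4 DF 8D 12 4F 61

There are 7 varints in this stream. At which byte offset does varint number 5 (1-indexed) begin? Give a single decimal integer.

  byte[0]=0x8D cont=1 payload=0x0D=13: acc |= 13<<0 -> acc=13 shift=7
  byte[1]=0xCB cont=1 payload=0x4B=75: acc |= 75<<7 -> acc=9613 shift=14
  byte[2]=0xF2 cont=1 payload=0x72=114: acc |= 114<<14 -> acc=1877389 shift=21
  byte[3]=0x4D cont=0 payload=0x4D=77: acc |= 77<<21 -> acc=163358093 shift=28 [end]
Varint 1: bytes[0:4] = 8D CB F2 4D -> value 163358093 (4 byte(s))
  byte[4]=0x6F cont=0 payload=0x6F=111: acc |= 111<<0 -> acc=111 shift=7 [end]
Varint 2: bytes[4:5] = 6F -> value 111 (1 byte(s))
  byte[5]=0xE8 cont=1 payload=0x68=104: acc |= 104<<0 -> acc=104 shift=7
  byte[6]=0x0A cont=0 payload=0x0A=10: acc |= 10<<7 -> acc=1384 shift=14 [end]
Varint 3: bytes[5:7] = E8 0A -> value 1384 (2 byte(s))
  byte[7]=0xF6 cont=1 payload=0x76=118: acc |= 118<<0 -> acc=118 shift=7
  byte[8]=0x98 cont=1 payload=0x18=24: acc |= 24<<7 -> acc=3190 shift=14
  byte[9]=0xB8 cont=1 payload=0x38=56: acc |= 56<<14 -> acc=920694 shift=21
  byte[10]=0x5C cont=0 payload=0x5C=92: acc |= 92<<21 -> acc=193858678 shift=28 [end]
Varint 4: bytes[7:11] = F6 98 B8 5C -> value 193858678 (4 byte(s))
  byte[11]=0xB4 cont=1 payload=0x34=52: acc |= 52<<0 -> acc=52 shift=7
  byte[12]=0xDF cont=1 payload=0x5F=95: acc |= 95<<7 -> acc=12212 shift=14
  byte[13]=0x8D cont=1 payload=0x0D=13: acc |= 13<<14 -> acc=225204 shift=21
  byte[14]=0x12 cont=0 payload=0x12=18: acc |= 18<<21 -> acc=37973940 shift=28 [end]
Varint 5: bytes[11:15] = B4 DF 8D 12 -> value 37973940 (4 byte(s))
  byte[15]=0x4F cont=0 payload=0x4F=79: acc |= 79<<0 -> acc=79 shift=7 [end]
Varint 6: bytes[15:16] = 4F -> value 79 (1 byte(s))
  byte[16]=0x61 cont=0 payload=0x61=97: acc |= 97<<0 -> acc=97 shift=7 [end]
Varint 7: bytes[16:17] = 61 -> value 97 (1 byte(s))

Answer: 11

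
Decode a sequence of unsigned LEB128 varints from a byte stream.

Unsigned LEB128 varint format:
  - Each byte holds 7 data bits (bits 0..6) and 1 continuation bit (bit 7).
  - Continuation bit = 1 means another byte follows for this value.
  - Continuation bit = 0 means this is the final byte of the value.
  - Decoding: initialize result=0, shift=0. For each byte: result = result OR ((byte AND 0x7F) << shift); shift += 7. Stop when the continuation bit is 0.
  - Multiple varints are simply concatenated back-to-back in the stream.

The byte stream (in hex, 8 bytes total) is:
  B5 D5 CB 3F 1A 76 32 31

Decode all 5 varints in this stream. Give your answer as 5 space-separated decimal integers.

Answer: 133360309 26 118 50 49

Derivation:
  byte[0]=0xB5 cont=1 payload=0x35=53: acc |= 53<<0 -> acc=53 shift=7
  byte[1]=0xD5 cont=1 payload=0x55=85: acc |= 85<<7 -> acc=10933 shift=14
  byte[2]=0xCB cont=1 payload=0x4B=75: acc |= 75<<14 -> acc=1239733 shift=21
  byte[3]=0x3F cont=0 payload=0x3F=63: acc |= 63<<21 -> acc=133360309 shift=28 [end]
Varint 1: bytes[0:4] = B5 D5 CB 3F -> value 133360309 (4 byte(s))
  byte[4]=0x1A cont=0 payload=0x1A=26: acc |= 26<<0 -> acc=26 shift=7 [end]
Varint 2: bytes[4:5] = 1A -> value 26 (1 byte(s))
  byte[5]=0x76 cont=0 payload=0x76=118: acc |= 118<<0 -> acc=118 shift=7 [end]
Varint 3: bytes[5:6] = 76 -> value 118 (1 byte(s))
  byte[6]=0x32 cont=0 payload=0x32=50: acc |= 50<<0 -> acc=50 shift=7 [end]
Varint 4: bytes[6:7] = 32 -> value 50 (1 byte(s))
  byte[7]=0x31 cont=0 payload=0x31=49: acc |= 49<<0 -> acc=49 shift=7 [end]
Varint 5: bytes[7:8] = 31 -> value 49 (1 byte(s))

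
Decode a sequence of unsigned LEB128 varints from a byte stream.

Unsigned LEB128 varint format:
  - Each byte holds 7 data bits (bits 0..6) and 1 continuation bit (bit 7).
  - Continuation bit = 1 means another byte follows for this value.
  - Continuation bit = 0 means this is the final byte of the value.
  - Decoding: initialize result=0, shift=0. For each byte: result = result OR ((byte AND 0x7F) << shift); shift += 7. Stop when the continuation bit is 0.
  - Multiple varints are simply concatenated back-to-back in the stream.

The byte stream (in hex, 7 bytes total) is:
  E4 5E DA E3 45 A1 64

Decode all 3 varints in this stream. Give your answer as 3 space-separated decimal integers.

  byte[0]=0xE4 cont=1 payload=0x64=100: acc |= 100<<0 -> acc=100 shift=7
  byte[1]=0x5E cont=0 payload=0x5E=94: acc |= 94<<7 -> acc=12132 shift=14 [end]
Varint 1: bytes[0:2] = E4 5E -> value 12132 (2 byte(s))
  byte[2]=0xDA cont=1 payload=0x5A=90: acc |= 90<<0 -> acc=90 shift=7
  byte[3]=0xE3 cont=1 payload=0x63=99: acc |= 99<<7 -> acc=12762 shift=14
  byte[4]=0x45 cont=0 payload=0x45=69: acc |= 69<<14 -> acc=1143258 shift=21 [end]
Varint 2: bytes[2:5] = DA E3 45 -> value 1143258 (3 byte(s))
  byte[5]=0xA1 cont=1 payload=0x21=33: acc |= 33<<0 -> acc=33 shift=7
  byte[6]=0x64 cont=0 payload=0x64=100: acc |= 100<<7 -> acc=12833 shift=14 [end]
Varint 3: bytes[5:7] = A1 64 -> value 12833 (2 byte(s))

Answer: 12132 1143258 12833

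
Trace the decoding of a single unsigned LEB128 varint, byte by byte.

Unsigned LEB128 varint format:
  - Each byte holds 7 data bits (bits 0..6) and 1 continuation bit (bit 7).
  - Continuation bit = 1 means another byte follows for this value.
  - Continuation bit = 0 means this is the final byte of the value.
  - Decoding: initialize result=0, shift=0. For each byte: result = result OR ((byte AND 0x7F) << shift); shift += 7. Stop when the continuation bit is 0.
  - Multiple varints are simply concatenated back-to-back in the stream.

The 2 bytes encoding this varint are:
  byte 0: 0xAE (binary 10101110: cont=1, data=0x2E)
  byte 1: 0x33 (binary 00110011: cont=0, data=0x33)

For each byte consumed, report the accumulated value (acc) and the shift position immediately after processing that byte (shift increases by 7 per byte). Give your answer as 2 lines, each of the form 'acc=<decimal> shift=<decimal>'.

Answer: acc=46 shift=7
acc=6574 shift=14

Derivation:
byte 0=0xAE: payload=0x2E=46, contrib = 46<<0 = 46; acc -> 46, shift -> 7
byte 1=0x33: payload=0x33=51, contrib = 51<<7 = 6528; acc -> 6574, shift -> 14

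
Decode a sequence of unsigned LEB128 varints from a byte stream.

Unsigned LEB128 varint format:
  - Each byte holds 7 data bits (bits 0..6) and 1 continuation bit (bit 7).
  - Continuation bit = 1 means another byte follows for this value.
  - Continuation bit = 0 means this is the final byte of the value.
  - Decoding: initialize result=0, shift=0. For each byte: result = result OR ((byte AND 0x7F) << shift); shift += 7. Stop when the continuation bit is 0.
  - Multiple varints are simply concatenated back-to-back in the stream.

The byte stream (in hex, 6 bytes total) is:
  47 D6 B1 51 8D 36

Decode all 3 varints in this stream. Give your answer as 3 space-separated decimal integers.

  byte[0]=0x47 cont=0 payload=0x47=71: acc |= 71<<0 -> acc=71 shift=7 [end]
Varint 1: bytes[0:1] = 47 -> value 71 (1 byte(s))
  byte[1]=0xD6 cont=1 payload=0x56=86: acc |= 86<<0 -> acc=86 shift=7
  byte[2]=0xB1 cont=1 payload=0x31=49: acc |= 49<<7 -> acc=6358 shift=14
  byte[3]=0x51 cont=0 payload=0x51=81: acc |= 81<<14 -> acc=1333462 shift=21 [end]
Varint 2: bytes[1:4] = D6 B1 51 -> value 1333462 (3 byte(s))
  byte[4]=0x8D cont=1 payload=0x0D=13: acc |= 13<<0 -> acc=13 shift=7
  byte[5]=0x36 cont=0 payload=0x36=54: acc |= 54<<7 -> acc=6925 shift=14 [end]
Varint 3: bytes[4:6] = 8D 36 -> value 6925 (2 byte(s))

Answer: 71 1333462 6925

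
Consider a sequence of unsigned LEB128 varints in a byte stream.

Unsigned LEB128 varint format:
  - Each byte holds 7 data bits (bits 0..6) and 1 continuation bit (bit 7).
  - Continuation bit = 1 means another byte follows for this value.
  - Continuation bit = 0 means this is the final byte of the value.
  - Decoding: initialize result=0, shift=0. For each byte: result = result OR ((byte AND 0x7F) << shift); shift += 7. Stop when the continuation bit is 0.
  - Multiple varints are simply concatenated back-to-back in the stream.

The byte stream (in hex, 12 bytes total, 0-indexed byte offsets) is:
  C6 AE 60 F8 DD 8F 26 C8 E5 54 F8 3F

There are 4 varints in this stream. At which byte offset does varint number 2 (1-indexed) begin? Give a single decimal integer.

  byte[0]=0xC6 cont=1 payload=0x46=70: acc |= 70<<0 -> acc=70 shift=7
  byte[1]=0xAE cont=1 payload=0x2E=46: acc |= 46<<7 -> acc=5958 shift=14
  byte[2]=0x60 cont=0 payload=0x60=96: acc |= 96<<14 -> acc=1578822 shift=21 [end]
Varint 1: bytes[0:3] = C6 AE 60 -> value 1578822 (3 byte(s))
  byte[3]=0xF8 cont=1 payload=0x78=120: acc |= 120<<0 -> acc=120 shift=7
  byte[4]=0xDD cont=1 payload=0x5D=93: acc |= 93<<7 -> acc=12024 shift=14
  byte[5]=0x8F cont=1 payload=0x0F=15: acc |= 15<<14 -> acc=257784 shift=21
  byte[6]=0x26 cont=0 payload=0x26=38: acc |= 38<<21 -> acc=79949560 shift=28 [end]
Varint 2: bytes[3:7] = F8 DD 8F 26 -> value 79949560 (4 byte(s))
  byte[7]=0xC8 cont=1 payload=0x48=72: acc |= 72<<0 -> acc=72 shift=7
  byte[8]=0xE5 cont=1 payload=0x65=101: acc |= 101<<7 -> acc=13000 shift=14
  byte[9]=0x54 cont=0 payload=0x54=84: acc |= 84<<14 -> acc=1389256 shift=21 [end]
Varint 3: bytes[7:10] = C8 E5 54 -> value 1389256 (3 byte(s))
  byte[10]=0xF8 cont=1 payload=0x78=120: acc |= 120<<0 -> acc=120 shift=7
  byte[11]=0x3F cont=0 payload=0x3F=63: acc |= 63<<7 -> acc=8184 shift=14 [end]
Varint 4: bytes[10:12] = F8 3F -> value 8184 (2 byte(s))

Answer: 3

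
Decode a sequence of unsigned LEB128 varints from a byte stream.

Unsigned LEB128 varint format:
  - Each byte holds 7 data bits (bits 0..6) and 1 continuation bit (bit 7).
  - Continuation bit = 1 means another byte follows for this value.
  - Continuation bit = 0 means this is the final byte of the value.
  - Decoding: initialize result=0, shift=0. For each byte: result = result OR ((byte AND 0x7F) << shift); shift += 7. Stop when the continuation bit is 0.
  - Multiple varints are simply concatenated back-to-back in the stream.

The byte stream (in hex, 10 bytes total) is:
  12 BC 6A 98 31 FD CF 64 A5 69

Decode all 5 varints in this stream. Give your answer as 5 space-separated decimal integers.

  byte[0]=0x12 cont=0 payload=0x12=18: acc |= 18<<0 -> acc=18 shift=7 [end]
Varint 1: bytes[0:1] = 12 -> value 18 (1 byte(s))
  byte[1]=0xBC cont=1 payload=0x3C=60: acc |= 60<<0 -> acc=60 shift=7
  byte[2]=0x6A cont=0 payload=0x6A=106: acc |= 106<<7 -> acc=13628 shift=14 [end]
Varint 2: bytes[1:3] = BC 6A -> value 13628 (2 byte(s))
  byte[3]=0x98 cont=1 payload=0x18=24: acc |= 24<<0 -> acc=24 shift=7
  byte[4]=0x31 cont=0 payload=0x31=49: acc |= 49<<7 -> acc=6296 shift=14 [end]
Varint 3: bytes[3:5] = 98 31 -> value 6296 (2 byte(s))
  byte[5]=0xFD cont=1 payload=0x7D=125: acc |= 125<<0 -> acc=125 shift=7
  byte[6]=0xCF cont=1 payload=0x4F=79: acc |= 79<<7 -> acc=10237 shift=14
  byte[7]=0x64 cont=0 payload=0x64=100: acc |= 100<<14 -> acc=1648637 shift=21 [end]
Varint 4: bytes[5:8] = FD CF 64 -> value 1648637 (3 byte(s))
  byte[8]=0xA5 cont=1 payload=0x25=37: acc |= 37<<0 -> acc=37 shift=7
  byte[9]=0x69 cont=0 payload=0x69=105: acc |= 105<<7 -> acc=13477 shift=14 [end]
Varint 5: bytes[8:10] = A5 69 -> value 13477 (2 byte(s))

Answer: 18 13628 6296 1648637 13477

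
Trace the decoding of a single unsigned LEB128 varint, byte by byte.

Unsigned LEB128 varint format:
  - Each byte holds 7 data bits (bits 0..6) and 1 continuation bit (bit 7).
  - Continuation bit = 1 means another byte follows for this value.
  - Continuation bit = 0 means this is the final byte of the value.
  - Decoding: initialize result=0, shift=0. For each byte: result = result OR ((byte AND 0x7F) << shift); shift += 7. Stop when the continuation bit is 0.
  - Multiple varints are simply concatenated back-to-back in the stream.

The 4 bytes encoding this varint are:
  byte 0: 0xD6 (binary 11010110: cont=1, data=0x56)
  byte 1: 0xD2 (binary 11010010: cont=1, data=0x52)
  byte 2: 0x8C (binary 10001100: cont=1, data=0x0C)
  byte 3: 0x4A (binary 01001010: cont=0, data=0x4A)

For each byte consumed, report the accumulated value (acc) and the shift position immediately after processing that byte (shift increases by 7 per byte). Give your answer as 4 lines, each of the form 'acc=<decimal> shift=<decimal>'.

Answer: acc=86 shift=7
acc=10582 shift=14
acc=207190 shift=21
acc=155396438 shift=28

Derivation:
byte 0=0xD6: payload=0x56=86, contrib = 86<<0 = 86; acc -> 86, shift -> 7
byte 1=0xD2: payload=0x52=82, contrib = 82<<7 = 10496; acc -> 10582, shift -> 14
byte 2=0x8C: payload=0x0C=12, contrib = 12<<14 = 196608; acc -> 207190, shift -> 21
byte 3=0x4A: payload=0x4A=74, contrib = 74<<21 = 155189248; acc -> 155396438, shift -> 28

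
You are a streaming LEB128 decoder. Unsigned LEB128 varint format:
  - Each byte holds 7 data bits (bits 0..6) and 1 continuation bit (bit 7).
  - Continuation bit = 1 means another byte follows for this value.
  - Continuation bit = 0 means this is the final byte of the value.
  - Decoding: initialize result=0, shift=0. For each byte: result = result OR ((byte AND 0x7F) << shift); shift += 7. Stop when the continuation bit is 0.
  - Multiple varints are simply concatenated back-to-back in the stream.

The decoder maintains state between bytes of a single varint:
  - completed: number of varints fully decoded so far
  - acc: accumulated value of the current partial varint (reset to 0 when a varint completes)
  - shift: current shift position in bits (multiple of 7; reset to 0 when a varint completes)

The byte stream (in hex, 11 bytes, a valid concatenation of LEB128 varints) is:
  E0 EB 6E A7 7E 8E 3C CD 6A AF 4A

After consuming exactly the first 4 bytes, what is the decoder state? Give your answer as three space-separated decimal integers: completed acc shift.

Answer: 1 39 7

Derivation:
byte[0]=0xE0 cont=1 payload=0x60: acc |= 96<<0 -> completed=0 acc=96 shift=7
byte[1]=0xEB cont=1 payload=0x6B: acc |= 107<<7 -> completed=0 acc=13792 shift=14
byte[2]=0x6E cont=0 payload=0x6E: varint #1 complete (value=1816032); reset -> completed=1 acc=0 shift=0
byte[3]=0xA7 cont=1 payload=0x27: acc |= 39<<0 -> completed=1 acc=39 shift=7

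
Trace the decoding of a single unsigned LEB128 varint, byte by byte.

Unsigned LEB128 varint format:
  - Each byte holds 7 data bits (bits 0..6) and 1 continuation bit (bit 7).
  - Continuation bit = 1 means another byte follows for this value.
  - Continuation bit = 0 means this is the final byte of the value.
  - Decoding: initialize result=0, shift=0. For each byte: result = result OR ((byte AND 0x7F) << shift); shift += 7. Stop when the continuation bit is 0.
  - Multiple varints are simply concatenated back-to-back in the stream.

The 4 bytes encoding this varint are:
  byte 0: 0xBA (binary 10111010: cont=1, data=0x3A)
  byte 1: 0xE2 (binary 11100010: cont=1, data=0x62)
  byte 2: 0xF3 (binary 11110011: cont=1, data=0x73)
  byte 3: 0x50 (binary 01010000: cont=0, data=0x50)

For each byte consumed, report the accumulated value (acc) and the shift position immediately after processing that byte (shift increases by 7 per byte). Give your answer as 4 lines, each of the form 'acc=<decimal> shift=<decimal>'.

Answer: acc=58 shift=7
acc=12602 shift=14
acc=1896762 shift=21
acc=169668922 shift=28

Derivation:
byte 0=0xBA: payload=0x3A=58, contrib = 58<<0 = 58; acc -> 58, shift -> 7
byte 1=0xE2: payload=0x62=98, contrib = 98<<7 = 12544; acc -> 12602, shift -> 14
byte 2=0xF3: payload=0x73=115, contrib = 115<<14 = 1884160; acc -> 1896762, shift -> 21
byte 3=0x50: payload=0x50=80, contrib = 80<<21 = 167772160; acc -> 169668922, shift -> 28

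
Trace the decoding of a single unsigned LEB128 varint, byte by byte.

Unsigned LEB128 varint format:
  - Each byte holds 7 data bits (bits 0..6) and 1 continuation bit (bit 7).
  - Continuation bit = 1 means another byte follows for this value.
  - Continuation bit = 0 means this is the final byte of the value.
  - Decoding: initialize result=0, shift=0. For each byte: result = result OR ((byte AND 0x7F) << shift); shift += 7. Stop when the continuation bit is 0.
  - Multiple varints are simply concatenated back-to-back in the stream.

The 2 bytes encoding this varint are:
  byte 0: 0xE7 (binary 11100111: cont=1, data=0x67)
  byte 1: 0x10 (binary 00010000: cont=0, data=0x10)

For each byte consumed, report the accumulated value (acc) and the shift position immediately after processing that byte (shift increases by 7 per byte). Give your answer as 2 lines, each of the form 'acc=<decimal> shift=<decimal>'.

byte 0=0xE7: payload=0x67=103, contrib = 103<<0 = 103; acc -> 103, shift -> 7
byte 1=0x10: payload=0x10=16, contrib = 16<<7 = 2048; acc -> 2151, shift -> 14

Answer: acc=103 shift=7
acc=2151 shift=14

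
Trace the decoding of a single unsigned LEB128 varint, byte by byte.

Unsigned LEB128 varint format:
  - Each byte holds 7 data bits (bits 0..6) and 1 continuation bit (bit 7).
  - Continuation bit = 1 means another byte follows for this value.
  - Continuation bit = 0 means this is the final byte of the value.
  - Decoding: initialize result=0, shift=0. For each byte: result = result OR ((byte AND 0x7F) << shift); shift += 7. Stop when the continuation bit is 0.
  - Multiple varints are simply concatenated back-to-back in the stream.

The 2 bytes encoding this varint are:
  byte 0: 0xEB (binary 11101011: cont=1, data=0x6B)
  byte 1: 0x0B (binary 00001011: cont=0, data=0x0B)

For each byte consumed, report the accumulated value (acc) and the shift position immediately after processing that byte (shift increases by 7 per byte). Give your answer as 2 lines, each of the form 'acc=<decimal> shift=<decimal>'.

Answer: acc=107 shift=7
acc=1515 shift=14

Derivation:
byte 0=0xEB: payload=0x6B=107, contrib = 107<<0 = 107; acc -> 107, shift -> 7
byte 1=0x0B: payload=0x0B=11, contrib = 11<<7 = 1408; acc -> 1515, shift -> 14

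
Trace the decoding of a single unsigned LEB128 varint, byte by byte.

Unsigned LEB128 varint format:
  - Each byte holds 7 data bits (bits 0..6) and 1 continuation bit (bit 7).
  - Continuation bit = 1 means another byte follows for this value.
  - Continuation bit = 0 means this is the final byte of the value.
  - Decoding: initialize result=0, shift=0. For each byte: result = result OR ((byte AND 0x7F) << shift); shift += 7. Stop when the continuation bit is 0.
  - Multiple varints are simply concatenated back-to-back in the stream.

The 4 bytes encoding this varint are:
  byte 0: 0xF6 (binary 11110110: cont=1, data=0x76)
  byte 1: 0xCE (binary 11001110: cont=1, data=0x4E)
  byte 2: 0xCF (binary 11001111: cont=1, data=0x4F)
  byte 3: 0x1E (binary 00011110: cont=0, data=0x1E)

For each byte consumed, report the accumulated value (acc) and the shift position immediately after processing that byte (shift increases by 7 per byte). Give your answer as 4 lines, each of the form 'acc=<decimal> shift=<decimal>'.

byte 0=0xF6: payload=0x76=118, contrib = 118<<0 = 118; acc -> 118, shift -> 7
byte 1=0xCE: payload=0x4E=78, contrib = 78<<7 = 9984; acc -> 10102, shift -> 14
byte 2=0xCF: payload=0x4F=79, contrib = 79<<14 = 1294336; acc -> 1304438, shift -> 21
byte 3=0x1E: payload=0x1E=30, contrib = 30<<21 = 62914560; acc -> 64218998, shift -> 28

Answer: acc=118 shift=7
acc=10102 shift=14
acc=1304438 shift=21
acc=64218998 shift=28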